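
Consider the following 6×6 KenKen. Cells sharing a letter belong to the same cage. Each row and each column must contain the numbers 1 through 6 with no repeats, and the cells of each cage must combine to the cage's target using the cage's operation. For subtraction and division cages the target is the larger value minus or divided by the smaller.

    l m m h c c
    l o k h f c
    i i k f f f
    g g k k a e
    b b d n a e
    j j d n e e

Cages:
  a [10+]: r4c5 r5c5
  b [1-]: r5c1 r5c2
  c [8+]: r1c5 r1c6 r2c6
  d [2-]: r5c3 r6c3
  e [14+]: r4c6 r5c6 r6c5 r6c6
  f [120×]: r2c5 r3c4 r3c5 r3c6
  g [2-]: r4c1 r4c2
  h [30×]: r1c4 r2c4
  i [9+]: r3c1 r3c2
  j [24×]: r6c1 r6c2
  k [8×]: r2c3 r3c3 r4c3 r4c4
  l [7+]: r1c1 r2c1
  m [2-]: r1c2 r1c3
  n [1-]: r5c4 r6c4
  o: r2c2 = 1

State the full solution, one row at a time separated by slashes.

Cage o is given; hence r2c2 = 1.
Cage k needs product 8, so r4c4 = 1.
Cage k has product 8; hence r3c3 = 1.
Column 3 needs a 6, and only r1c3 is open for it.
Cage m's pair has difference 2, leaving r1c2 = 4.
Row 1 now contains 6, which forces r1c4 = 5.
The two cells of cage h must have product 30, leaving r2c4 = 6.
Column 2 already has 4; hence r6c2 = 6.
6 is placed in row 6, which forces r6c1 = 4.
Cage l's pair has sum 7, so r1c1 = 2.
4 is placed in column 1, which forces r2c1 = 5.
4 is placed in column 1; hence r3c1 = 6.
Cage i's pair has sum 9; hence r3c2 = 3.
Column 1 now contains 5, which forces r4c1 = 3.
Column 2 now contains 3, which forces r4c2 = 5.
Column 1 already has 3, so r5c1 = 1.
Column 2 already has 5; hence r5c2 = 2.
The 4 cells of cage f must have product 120, so r2c5 = 3.
Cage c has sum 8; hence r2c6 = 4.
Column 5 already has 3, so r1c5 = 1.
The 3 cells of cage c must have sum 8, so r1c6 = 3.
Row 2 now contains 4; hence r2c3 = 2.
The 4 cells of cage k must have product 8, leaving r4c3 = 4.
Row 4 already has 4; hence r4c5 = 6.
Row 4 already has 6, leaving r4c6 = 2.
Column 5 now contains 6, so r5c5 = 4.
Cage f has product 120, leaving r3c4 = 4.
The 4 cells of cage f must have product 120, which forces r3c5 = 2.
Column 6 now contains 2, so r3c6 = 5.
Row 5 already has 4, so r5c4 = 3.
Cage e needs sum 14, leaving r5c6 = 6.
Cage n needs two cells with difference 1, which forces r6c4 = 2.
Cage e has sum 14, so r6c5 = 5.
Cage e has sum 14, leaving r6c6 = 1.
3 is placed in row 5; hence r5c3 = 5.
5 is placed in row 6, which forces r6c3 = 3.

2 4 6 5 1 3 / 5 1 2 6 3 4 / 6 3 1 4 2 5 / 3 5 4 1 6 2 / 1 2 5 3 4 6 / 4 6 3 2 5 1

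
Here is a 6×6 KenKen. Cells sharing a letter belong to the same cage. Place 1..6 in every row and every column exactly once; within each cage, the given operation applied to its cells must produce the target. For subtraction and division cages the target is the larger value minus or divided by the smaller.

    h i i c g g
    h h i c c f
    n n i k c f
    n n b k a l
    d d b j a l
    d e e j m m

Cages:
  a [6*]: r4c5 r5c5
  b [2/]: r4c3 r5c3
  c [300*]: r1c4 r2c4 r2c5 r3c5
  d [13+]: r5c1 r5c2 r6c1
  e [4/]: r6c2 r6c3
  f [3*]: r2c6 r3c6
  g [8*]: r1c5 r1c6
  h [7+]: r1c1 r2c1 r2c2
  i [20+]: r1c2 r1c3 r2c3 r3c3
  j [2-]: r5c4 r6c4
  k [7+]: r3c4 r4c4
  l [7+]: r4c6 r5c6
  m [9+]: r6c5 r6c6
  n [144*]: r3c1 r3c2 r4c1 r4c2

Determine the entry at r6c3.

Row 1 needs a 1, and only r1c1 is open for it.
Cage m needs two cells with sum 9, so r6c5 = 3.
R2c6 and r3c6 in column 6 are {1, 3}, so r6c6 = 6.
Column 6 needs a 4, and only r1c6 is open for it.
Row 1 now contains 4; hence r1c5 = 2.
Row 2 needs a 6, and only r2c3 is open for it.
The 4 cells of cage i must have sum 20, leaving r1c2 = 6.
Column 2 needs a 5, and only r5c2 is open for it.
The two cells of cage l must have sum 7, leaving r4c6 = 5.
Row 5 now contains 5; hence r5c6 = 2.
Cage b needs two cells with quotient 2, leaving r4c3 = 2.
Column 4 needs a 2, and only r6c4 is open for it.
Cage d has sum 13, which forces r5c1 = 3.
The two cells of cage j must have difference 2; hence r5c4 = 4.
Row 6 now contains 2, which forces r6c1 = 5.
Row 5 already has 4, which forces r5c3 = 1.
1 is placed in row 5, so r5c5 = 6.
Column 3 already has 1, leaving r6c3 = 4.
Column 5 now contains 6, leaving r4c5 = 1.
Row 6 already has 4; hence r6c2 = 1.
Cage k's pair has sum 7, so r3c4 = 1.
1 is placed in row 3, leaving r3c6 = 3.
1 is placed in row 4; hence r4c4 = 6.
Cage i has sum 20; hence r1c3 = 3.
3 is placed in row 1, which forces r1c4 = 5.
Column 4 now contains 5, leaving r2c4 = 3.
Column 6 now contains 3; hence r2c6 = 1.
The 4 cells of cage n must have product 144, leaving r3c1 = 6.
Cage n has product 144; hence r3c2 = 2.
Row 3 now contains 3; hence r3c3 = 5.
Row 3 now contains 5, leaving r3c5 = 4.
Row 4 already has 6, so r4c1 = 4.
The 4 cells of cage n must have product 144, leaving r4c2 = 3.
Column 1 now contains 4, so r2c1 = 2.
Column 2 now contains 2, so r2c2 = 4.
Column 5 already has 4, which forces r2c5 = 5.
Completed grid: 1 6 3 5 2 4 / 2 4 6 3 5 1 / 6 2 5 1 4 3 / 4 3 2 6 1 5 / 3 5 1 4 6 2 / 5 1 4 2 3 6.

4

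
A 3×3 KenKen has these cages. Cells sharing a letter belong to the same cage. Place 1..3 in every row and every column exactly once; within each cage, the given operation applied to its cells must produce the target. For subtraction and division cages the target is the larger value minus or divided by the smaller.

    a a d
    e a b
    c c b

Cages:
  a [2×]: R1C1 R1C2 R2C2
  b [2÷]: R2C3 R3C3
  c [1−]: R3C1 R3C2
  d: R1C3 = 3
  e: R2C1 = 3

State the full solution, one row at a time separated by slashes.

1 2 3 / 3 1 2 / 2 3 1

The 3 cells of cage a must have product 2; hence R1C1 = 1.
Cage a needs product 2, so R1C2 = 2.
Cage d is given, which forces R1C3 = 3.
Cage e is given, which forces R2C1 = 3.
Cage a has product 2, leaving R2C2 = 1.
Row 2 already has 1, which forces R2C3 = 2.
Column 1 now contains 3; hence R3C1 = 2.
Column 2 already has 1, which forces R3C2 = 3.
2 is placed in column 3, leaving R3C3 = 1.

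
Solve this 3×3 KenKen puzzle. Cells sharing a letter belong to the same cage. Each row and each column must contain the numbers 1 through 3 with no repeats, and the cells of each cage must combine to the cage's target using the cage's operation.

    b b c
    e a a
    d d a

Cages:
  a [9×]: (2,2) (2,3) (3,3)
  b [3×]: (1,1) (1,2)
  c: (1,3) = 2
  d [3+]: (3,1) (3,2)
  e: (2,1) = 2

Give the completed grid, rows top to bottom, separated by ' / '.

3 1 2 / 2 3 1 / 1 2 3

Cage c is given; hence (1,3) = 2.
Cage e is given; hence (2,1) = 2.
Cage a needs product 9, so (2,2) = 3.
Cage a has product 9, which forces (2,3) = 1.
2 is placed in column 1, which forces (3,1) = 1.
1 is placed in row 3; hence (3,2) = 2.
The 3 cells of cage a must have product 9, leaving (3,3) = 3.
Column 1 already has 1, so (1,1) = 3.
Column 2 already has 3, so (1,2) = 1.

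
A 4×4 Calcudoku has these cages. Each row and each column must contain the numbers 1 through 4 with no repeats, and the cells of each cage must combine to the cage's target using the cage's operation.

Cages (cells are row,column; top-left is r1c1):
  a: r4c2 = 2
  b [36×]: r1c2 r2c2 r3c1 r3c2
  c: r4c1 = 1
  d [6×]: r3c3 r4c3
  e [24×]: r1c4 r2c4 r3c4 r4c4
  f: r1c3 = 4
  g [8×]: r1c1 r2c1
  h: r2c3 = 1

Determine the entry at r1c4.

F is a freebie, which forces r1c3 = 4.
H is a freebie, so r2c3 = 1.
Cage b has product 36, which forces r3c1 = 3.
Row 3 already has 3, leaving r3c3 = 2.
Cage c is a single given cell, so r4c1 = 1.
Cage a is given, so r4c2 = 2.
Column 3 now contains 2, so r4c3 = 3.
Row 4 now contains 3, which forces r4c4 = 4.
4 is placed in row 1, which forces r1c1 = 2.
Row 1 already has 2; hence r1c4 = 3.
Cage g's pair has product 8; hence r2c1 = 4.
Row 2 now contains 4, which forces r2c2 = 3.
Column 4 now contains 3; hence r2c4 = 2.
Column 4 now contains 4, which forces r3c4 = 1.
3 is placed in row 1; hence r1c2 = 1.
1 is placed in row 3, so r3c2 = 4.
The full grid is 2 1 4 3 / 4 3 1 2 / 3 4 2 1 / 1 2 3 4.

3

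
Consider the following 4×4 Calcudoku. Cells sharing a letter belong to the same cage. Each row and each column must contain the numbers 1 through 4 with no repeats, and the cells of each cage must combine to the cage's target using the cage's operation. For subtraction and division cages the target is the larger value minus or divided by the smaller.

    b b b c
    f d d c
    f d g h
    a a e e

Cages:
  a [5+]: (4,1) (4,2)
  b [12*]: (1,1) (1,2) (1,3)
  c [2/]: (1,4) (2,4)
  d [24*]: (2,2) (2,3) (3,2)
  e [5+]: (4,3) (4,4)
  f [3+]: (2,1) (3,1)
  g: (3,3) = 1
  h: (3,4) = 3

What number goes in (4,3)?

4

Cage g is given, leaving (3,3) = 1.
Cage h is a single given cell, which forces (3,4) = 3.
Cage f's pair has sum 3, leaving (2,1) = 1.
1 is placed in row 3, leaving (3,1) = 2.
2 is placed in row 3, leaving (3,2) = 4.
Cage b needs product 12; hence (1,2) = 1.
Column 2 now contains 1, which forces (4,2) = 2.
Row 4 now contains 2; hence (4,4) = 1.
Column 2 already has 2, leaving (2,2) = 3.
Cage d has product 24, so (2,3) = 2.
2 is placed in row 2; hence (2,4) = 4.
Cage a needs two cells with sum 5, leaving (4,1) = 3.
Cage e's pair has sum 5, so (4,3) = 4.
Column 1 now contains 3, which forces (1,1) = 4.
Column 3 already has 4, so (1,3) = 3.
Column 4 now contains 4, so (1,4) = 2.
Completed grid: 4 1 3 2 / 1 3 2 4 / 2 4 1 3 / 3 2 4 1.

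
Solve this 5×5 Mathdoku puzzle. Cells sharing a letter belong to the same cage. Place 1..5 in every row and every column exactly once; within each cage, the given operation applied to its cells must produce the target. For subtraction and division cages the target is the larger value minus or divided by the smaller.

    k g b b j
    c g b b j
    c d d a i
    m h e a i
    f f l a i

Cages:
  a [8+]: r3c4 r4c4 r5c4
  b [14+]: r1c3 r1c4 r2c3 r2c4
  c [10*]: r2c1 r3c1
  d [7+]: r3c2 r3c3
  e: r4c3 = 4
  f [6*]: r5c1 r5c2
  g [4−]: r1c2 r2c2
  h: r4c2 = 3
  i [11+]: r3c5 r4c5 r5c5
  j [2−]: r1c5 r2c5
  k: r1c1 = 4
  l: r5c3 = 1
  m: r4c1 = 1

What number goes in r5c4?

Cage k is given, so r1c1 = 4.
Cage m is given, which forces r4c1 = 1.
Cage h is a single given cell, which forces r4c2 = 3.
Cage e is a single given cell; hence r4c3 = 4.
Column 2 already has 3, leaving r5c2 = 2.
Cage l is given, leaving r5c3 = 1.
Cage a needs sum 8, which forces r3c4 = 1.
Cage a needs sum 8; hence r4c4 = 2.
Row 4 already has 2, so r4c5 = 5.
Row 5 already has 2, which forces r5c1 = 3.
Cage a has sum 8, leaving r5c4 = 5.
Column 5 now contains 5, so r5c5 = 4.
Column 4 already has 5, leaving r1c4 = 3.
3 is placed in row 1, so r1c5 = 1.
Column 4 already has 5; hence r2c4 = 4.
1 is placed in column 5; hence r2c5 = 3.
Column 5 already has 4; hence r3c5 = 2.
1 is placed in row 1, leaving r1c2 = 5.
5 is placed in row 1, which forces r1c3 = 2.
Cage c needs two cells with product 10, which forces r2c1 = 2.
Cage g's pair has difference 4, which forces r2c2 = 1.
2 is placed in column 3, so r2c3 = 5.
Row 3 already has 2, which forces r3c1 = 5.
The two cells of cage d must have sum 7; hence r3c2 = 4.
Row 3 already has 2, leaving r3c3 = 3.
Completed grid: 4 5 2 3 1 / 2 1 5 4 3 / 5 4 3 1 2 / 1 3 4 2 5 / 3 2 1 5 4.

5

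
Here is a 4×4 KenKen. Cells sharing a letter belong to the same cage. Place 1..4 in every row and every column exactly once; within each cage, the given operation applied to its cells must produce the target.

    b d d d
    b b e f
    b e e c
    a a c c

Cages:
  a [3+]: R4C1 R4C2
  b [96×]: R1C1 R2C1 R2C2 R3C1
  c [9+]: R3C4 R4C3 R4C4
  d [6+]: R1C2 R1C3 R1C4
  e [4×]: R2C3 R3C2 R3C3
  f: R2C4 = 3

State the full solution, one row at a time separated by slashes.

4 3 2 1 / 2 4 1 3 / 3 1 4 2 / 1 2 3 4

Cage b needs product 96, which forces R2C2 = 4.
Cage f is a single given cell; hence R2C4 = 3.
3 is placed in row 2, leaving R2C1 = 2.
Row 2 now contains 2, so R2C3 = 1.
1 is placed in column 3, which forces R3C3 = 4.
Row 3 now contains 4, so R3C4 = 2.
2 is placed in column 1, leaving R4C1 = 1.
Row 4 now contains 1, so R4C2 = 2.
Column 3 now contains 4, so R4C3 = 3.
Row 4 now contains 1, leaving R4C4 = 4.
The 4 cells of cage b must have product 96, which forces R1C1 = 4.
Cage d needs sum 6, so R1C2 = 3.
Column 3 already has 3, so R1C3 = 2.
2 is placed in column 4, so R1C4 = 1.
Row 3 now contains 4, leaving R3C1 = 3.
2 is placed in row 3; hence R3C2 = 1.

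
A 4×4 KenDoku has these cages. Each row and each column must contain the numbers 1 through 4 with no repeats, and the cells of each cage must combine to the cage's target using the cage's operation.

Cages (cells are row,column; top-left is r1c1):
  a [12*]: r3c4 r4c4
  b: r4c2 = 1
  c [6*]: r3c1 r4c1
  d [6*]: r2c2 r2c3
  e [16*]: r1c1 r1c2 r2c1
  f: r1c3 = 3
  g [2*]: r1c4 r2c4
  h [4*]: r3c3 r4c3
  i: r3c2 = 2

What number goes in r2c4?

F is a freebie, which forces r1c3 = 3.
Column 3 now contains 3, which forces r2c3 = 2.
Row 2 now contains 2, so r2c4 = 1.
Cage i is given; hence r3c2 = 2.
Cage b is given, so r4c2 = 1.
Row 4 already has 1; hence r4c3 = 4.
Row 4 already has 4, leaving r4c4 = 3.
Cage e needs product 16, which forces r1c1 = 1.
2 is placed in column 2, leaving r1c2 = 4.
Column 4 already has 1, so r1c4 = 2.
Row 2 now contains 2, which forces r2c1 = 4.
Row 2 now contains 2, leaving r2c2 = 3.
Row 3 now contains 2, leaving r3c1 = 3.
4 is placed in column 3; hence r3c3 = 1.
3 is placed in column 4; hence r3c4 = 4.
Row 4 now contains 3, which forces r4c1 = 2.
Filled in: 1 4 3 2 / 4 3 2 1 / 3 2 1 4 / 2 1 4 3.

1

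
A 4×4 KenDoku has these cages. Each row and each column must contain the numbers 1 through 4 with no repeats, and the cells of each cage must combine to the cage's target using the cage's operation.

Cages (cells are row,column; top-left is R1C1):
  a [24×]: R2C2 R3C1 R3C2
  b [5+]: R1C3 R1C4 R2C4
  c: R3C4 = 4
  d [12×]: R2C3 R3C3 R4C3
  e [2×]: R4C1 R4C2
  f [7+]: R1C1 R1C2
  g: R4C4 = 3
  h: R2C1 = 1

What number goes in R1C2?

H is a freebie, so R2C1 = 1.
1 is placed in row 2; hence R2C4 = 2.
Cage c is given; hence R3C4 = 4.
1 is placed in column 1, which forces R4C1 = 2.
2 is placed in row 4, leaving R4C2 = 1.
Cage g is a single given cell; hence R4C4 = 3.
The 3 cells of cage b must have sum 5, so R1C3 = 2.
3 is placed in column 4; hence R1C4 = 1.
The 3 cells of cage a must have product 24, so R2C2 = 4.
Cage d needs product 12, leaving R2C3 = 3.
Column 1 already has 2, which forces R3C1 = 3.
The 3 cells of cage a must have product 24, so R3C2 = 2.
Cage d has product 12, which forces R3C3 = 1.
Row 4 now contains 3, which forces R4C3 = 4.
Column 1 now contains 3; hence R1C1 = 4.
4 is placed in column 2; hence R1C2 = 3.
The full grid is 4 3 2 1 / 1 4 3 2 / 3 2 1 4 / 2 1 4 3.

3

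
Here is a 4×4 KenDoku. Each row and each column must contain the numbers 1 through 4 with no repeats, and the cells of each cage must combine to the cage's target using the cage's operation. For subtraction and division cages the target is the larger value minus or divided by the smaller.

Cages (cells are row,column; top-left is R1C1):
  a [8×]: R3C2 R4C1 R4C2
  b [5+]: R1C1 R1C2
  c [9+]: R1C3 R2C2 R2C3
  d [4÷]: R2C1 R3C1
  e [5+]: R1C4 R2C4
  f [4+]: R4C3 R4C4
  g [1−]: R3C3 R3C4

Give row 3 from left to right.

4 1 3 2

The only place for 3 in column 1 is R1C1.
The two cells of cage b must have sum 5; hence R1C2 = 2.
Row 1 now contains 2, which forces R1C3 = 4.
4 is placed in row 1, which forces R1C4 = 1.
Column 4 already has 1, leaving R4C4 = 3.
3 is placed in column 4, leaving R2C4 = 4.
Column 4 already has 4, so R3C4 = 2.
Cage a has product 8, which forces R4C1 = 2.
Row 4 already has 3, which forces R4C3 = 1.
4 is placed in row 2, so R2C1 = 1.
4 is placed in row 2, so R2C2 = 3.
1 is placed in column 3, which forces R2C3 = 2.
The two cells of cage d must have quotient 4; hence R3C1 = 4.
Cage a needs product 8, which forces R3C2 = 1.
1 is placed in column 3, so R3C3 = 3.
Row 4 now contains 1, so R4C2 = 4.
The full grid is 3 2 4 1 / 1 3 2 4 / 4 1 3 2 / 2 4 1 3.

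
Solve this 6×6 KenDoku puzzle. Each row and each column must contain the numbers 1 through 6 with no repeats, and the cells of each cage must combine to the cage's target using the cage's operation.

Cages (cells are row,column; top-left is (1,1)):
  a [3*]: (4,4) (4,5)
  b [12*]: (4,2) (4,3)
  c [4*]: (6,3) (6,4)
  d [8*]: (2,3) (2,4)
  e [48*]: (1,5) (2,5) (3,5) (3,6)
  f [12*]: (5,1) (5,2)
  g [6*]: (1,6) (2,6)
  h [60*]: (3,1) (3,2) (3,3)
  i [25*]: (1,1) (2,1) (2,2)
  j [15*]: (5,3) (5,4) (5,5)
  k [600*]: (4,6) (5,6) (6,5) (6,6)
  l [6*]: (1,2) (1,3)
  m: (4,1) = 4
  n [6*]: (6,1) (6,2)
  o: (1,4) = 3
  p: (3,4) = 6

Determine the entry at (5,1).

6

Cage i has product 25, leaving (1,1) = 5.
Cage o is a single given cell; hence (1,4) = 3.
Cage i needs product 25, leaving (2,1) = 1.
The 3 cells of cage i must have product 25, so (2,2) = 5.
P is a freebie, so (3,4) = 6.
M is a freebie, which forces (4,1) = 4.
Column 4 already has 3; hence (4,4) = 1.
Row 4 now contains 1, which forces (4,5) = 3.
1 is placed in column 4, so (5,4) = 5.
Row 5 already has 5, leaving (5,5) = 1.
1 is placed in column 4, which forces (6,4) = 4.
The 4 cells of cage k must have product 600, leaving (6,5) = 5.
Row 6 now contains 4, so (6,6) = 6.
The two cells of cage g must have product 6, so (1,6) = 2.
The two cells of cage d must have product 8, leaving (2,3) = 4.
4 is placed in column 4, leaving (2,4) = 2.
Row 2 now contains 2; hence (2,5) = 6.
Cage g's pair has product 6, leaving (2,6) = 3.
The 3 cells of cage h must have product 60, leaving (3,1) = 3.
Cage h has product 60, leaving (3,2) = 4.
Cage h has product 60; hence (3,3) = 5.
Row 3 already has 4, leaving (3,5) = 2.
Cage e needs product 48, leaving (3,6) = 1.
Column 6 now contains 6, leaving (4,6) = 5.
1 is placed in row 5; hence (5,3) = 3.
Column 6 now contains 6, leaving (5,6) = 4.
Column 1 already has 3; hence (6,1) = 2.
2 is placed in row 6, which forces (6,2) = 3.
Row 6 now contains 4, which forces (6,3) = 1.
Cage l needs two cells with product 6, which forces (1,2) = 1.
Column 3 now contains 1, leaving (1,3) = 6.
Column 5 already has 6, leaving (1,5) = 4.
6 is placed in column 3; hence (4,3) = 2.
Column 1 already has 2, which forces (5,1) = 6.
Cage f needs two cells with product 12, leaving (5,2) = 2.
Row 4 already has 2, which forces (4,2) = 6.
Filled in: 5 1 6 3 4 2 / 1 5 4 2 6 3 / 3 4 5 6 2 1 / 4 6 2 1 3 5 / 6 2 3 5 1 4 / 2 3 1 4 5 6.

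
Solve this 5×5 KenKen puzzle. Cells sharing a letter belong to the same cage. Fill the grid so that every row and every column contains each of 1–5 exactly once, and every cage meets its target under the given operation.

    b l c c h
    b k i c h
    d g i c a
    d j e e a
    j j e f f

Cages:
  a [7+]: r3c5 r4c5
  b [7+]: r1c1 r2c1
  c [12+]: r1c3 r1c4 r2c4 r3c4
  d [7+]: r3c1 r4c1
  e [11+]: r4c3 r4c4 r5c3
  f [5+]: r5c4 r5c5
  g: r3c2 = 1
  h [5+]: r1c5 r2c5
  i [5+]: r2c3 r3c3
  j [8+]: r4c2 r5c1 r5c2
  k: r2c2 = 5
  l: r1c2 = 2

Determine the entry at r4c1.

Cage l is a single given cell; hence r1c2 = 2.
Cage k is a single given cell, which forces r2c2 = 5.
Cage g is given; hence r3c2 = 1.
Cage j needs sum 8, so r5c1 = 1.
The only place for 1 in row 4 is r4c3.
Cage e needs sum 11; hence r4c4 = 5.
Cage e has sum 11, so r5c3 = 5.
In row 1, 5 can only go at r1c1, so r1c1 = 5.
Cage b's pair has sum 7, so r2c1 = 2.
2 is placed in row 2; hence r2c3 = 3.
Column 3 already has 3, which forces r3c3 = 2.
Column 3 already has 3, which forces r1c3 = 4.
Row 1 now contains 4, leaving r1c5 = 1.
Column 5 already has 1, so r2c5 = 4.
1 is placed in row 1, so r1c4 = 3.
4 is placed in row 2, leaving r2c4 = 1.
The 4 cells of cage c must have sum 12, leaving r3c4 = 4.
The two cells of cage a must have sum 7, which forces r3c5 = 5.
Cage a needs two cells with sum 7, which forces r4c5 = 2.
3 is placed in column 4; hence r5c4 = 2.
Column 5 now contains 2, leaving r5c5 = 3.
Row 3 now contains 4, so r3c1 = 3.
Cage d's pair has sum 7, leaving r4c1 = 4.
The 3 cells of cage j must have sum 8, leaving r4c2 = 3.
Row 5 already has 3; hence r5c2 = 4.
The full grid is 5 2 4 3 1 / 2 5 3 1 4 / 3 1 2 4 5 / 4 3 1 5 2 / 1 4 5 2 3.

4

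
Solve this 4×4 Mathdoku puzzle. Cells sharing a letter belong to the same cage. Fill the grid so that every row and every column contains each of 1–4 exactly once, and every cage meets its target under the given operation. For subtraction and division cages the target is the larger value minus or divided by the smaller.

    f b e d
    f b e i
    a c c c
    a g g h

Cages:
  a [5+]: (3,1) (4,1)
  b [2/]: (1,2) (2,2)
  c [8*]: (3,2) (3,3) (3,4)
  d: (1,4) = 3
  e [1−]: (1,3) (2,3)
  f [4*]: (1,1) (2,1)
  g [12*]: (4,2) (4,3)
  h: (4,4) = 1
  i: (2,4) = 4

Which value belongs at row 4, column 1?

2

Cage d is given, so (1,4) = 3.
I is a freebie, leaving (2,4) = 4.
Cage h is a single given cell, leaving (4,4) = 1.
Cage f's pair has product 4; hence (1,1) = 4.
Row 2 already has 4; hence (2,1) = 1.
Row 2 already has 1, so (2,2) = 2.
Row 2 already has 2, which forces (2,3) = 3.
1 is placed in column 4; hence (3,4) = 2.
Column 3 already has 3, which forces (4,3) = 4.
Column 2 already has 2, so (1,2) = 1.
Cage e's pair has difference 1, leaving (1,3) = 2.
Row 3 already has 2, which forces (3,1) = 3.
Cage c needs product 8, so (3,2) = 4.
Column 3 now contains 4; hence (3,3) = 1.
The two cells of cage a must have sum 5, so (4,1) = 2.
4 is placed in row 4, which forces (4,2) = 3.
The full grid is 4 1 2 3 / 1 2 3 4 / 3 4 1 2 / 2 3 4 1.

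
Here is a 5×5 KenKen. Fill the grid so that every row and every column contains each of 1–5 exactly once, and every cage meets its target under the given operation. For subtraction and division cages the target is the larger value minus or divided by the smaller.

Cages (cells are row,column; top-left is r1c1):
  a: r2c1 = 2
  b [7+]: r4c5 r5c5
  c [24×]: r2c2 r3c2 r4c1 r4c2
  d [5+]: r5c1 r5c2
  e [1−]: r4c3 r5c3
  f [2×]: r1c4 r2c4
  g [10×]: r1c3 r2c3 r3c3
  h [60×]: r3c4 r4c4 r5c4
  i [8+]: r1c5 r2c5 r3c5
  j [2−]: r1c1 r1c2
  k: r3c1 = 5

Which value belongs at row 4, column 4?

3

A is a freebie, leaving r2c1 = 2.
Row 2 now contains 2, which forces r2c4 = 1.
K is a freebie, which forces r3c1 = 5.
Column 4 now contains 1, leaving r1c4 = 2.
1 is placed in row 2, so r2c3 = 5.
Row 1 already has 2, which forces r1c3 = 1.
Cage g needs product 10, so r3c3 = 2.
Row 1 already has 1; hence r1c1 = 3.
The two cells of cage j must have difference 2, leaving r1c2 = 5.
3 is placed in row 1, leaving r1c5 = 4.
Column 5 already has 4; hence r2c5 = 3.
Cage i needs sum 8, so r3c5 = 1.
Cage c has product 24, which forces r4c2 = 2.
Row 4 now contains 2, which forces r4c5 = 5.
Column 5 already has 5, which forces r5c5 = 2.
Row 2 now contains 3, which forces r2c2 = 4.
Cage c has product 24, so r3c2 = 3.
Row 3 now contains 3, so r3c4 = 4.
Cage c has product 24; hence r4c1 = 1.
Column 4 now contains 4, leaving r4c4 = 3.
1 is placed in column 1; hence r5c1 = 4.
Column 2 now contains 4; hence r5c2 = 1.
Row 5 now contains 4, so r5c3 = 3.
Cage h needs product 60; hence r5c4 = 5.
3 is placed in row 4; hence r4c3 = 4.
The full grid is 3 5 1 2 4 / 2 4 5 1 3 / 5 3 2 4 1 / 1 2 4 3 5 / 4 1 3 5 2.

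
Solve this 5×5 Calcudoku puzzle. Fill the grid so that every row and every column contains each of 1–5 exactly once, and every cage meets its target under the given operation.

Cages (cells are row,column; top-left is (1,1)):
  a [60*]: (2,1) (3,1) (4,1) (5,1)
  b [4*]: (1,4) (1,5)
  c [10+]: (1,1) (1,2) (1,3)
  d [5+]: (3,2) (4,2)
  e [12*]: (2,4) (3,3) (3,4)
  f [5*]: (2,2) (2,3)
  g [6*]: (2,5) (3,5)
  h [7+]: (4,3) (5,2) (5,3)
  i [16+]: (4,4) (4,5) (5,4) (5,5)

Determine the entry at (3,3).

In row 3, 5 can only go at (3,1), so (3,1) = 5.
The only place for 2 in column 1 is (1,1).
The only place for 1 in column 5 is (1,5).
1 is placed in row 1; hence (1,4) = 4.
In row 2, 4 can only go at (2,1), so (2,1) = 4.
The only place for 1 in column 4 is (3,4).
Cage e has product 12, leaving (2,4) = 3.
Row 2 already has 3, leaving (2,5) = 2.
The 3 cells of cage e must have product 12, so (3,3) = 4.
Column 5 already has 2; hence (3,5) = 3.
Row 3 already has 3, which forces (3,2) = 2.
The two cells of cage d must have sum 5, leaving (4,2) = 3.
3 is placed in column 2, so (1,2) = 5.
Cage c has sum 10; hence (1,3) = 3.
Column 2 already has 5, which forces (2,2) = 1.
Row 2 already has 1, which forces (2,3) = 5.
Row 4 already has 3, which forces (4,1) = 1.
Row 4 already has 1, so (4,3) = 2.
2 is placed in row 4; hence (4,4) = 5.
5 is placed in row 4; hence (4,5) = 4.
Cage a has product 60, which forces (5,1) = 3.
1 is placed in column 2, so (5,2) = 4.
Column 3 already has 2, so (5,3) = 1.
Column 4 now contains 5, which forces (5,4) = 2.
4 is placed in column 5; hence (5,5) = 5.
Completed grid: 2 5 3 4 1 / 4 1 5 3 2 / 5 2 4 1 3 / 1 3 2 5 4 / 3 4 1 2 5.

4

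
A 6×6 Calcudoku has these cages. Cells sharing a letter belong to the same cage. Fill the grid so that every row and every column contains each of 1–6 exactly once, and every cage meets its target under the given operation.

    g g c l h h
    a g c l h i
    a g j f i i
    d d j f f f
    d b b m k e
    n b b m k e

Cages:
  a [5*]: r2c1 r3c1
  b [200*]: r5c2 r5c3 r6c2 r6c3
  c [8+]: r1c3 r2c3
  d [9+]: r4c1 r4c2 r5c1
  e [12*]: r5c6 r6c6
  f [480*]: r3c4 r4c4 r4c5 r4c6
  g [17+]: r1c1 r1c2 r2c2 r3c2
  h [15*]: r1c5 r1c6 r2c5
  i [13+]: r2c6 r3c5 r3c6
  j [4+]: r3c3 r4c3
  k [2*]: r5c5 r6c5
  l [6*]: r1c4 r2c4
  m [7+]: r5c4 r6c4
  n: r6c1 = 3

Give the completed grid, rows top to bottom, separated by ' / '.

The 4 cells of cage f must have product 480, which forces r3c4 = 4.
Cage n is given; hence r6c1 = 3.
In row 5, 3 can only go at r5c6, so r5c6 = 3.
Cage e needs two cells with product 12; hence r6c6 = 4.
Cage f needs product 480; hence r4c5 = 4.
In row 2, 4 can only go at r2c2, so r2c2 = 4.
Column 2 now contains 4, so r5c2 = 5.
Cage b has product 200, which forces r5c3 = 4.
Cage b needs product 200; hence r6c2 = 2.
Cage b needs product 200; hence r6c3 = 5.
2 is placed in row 6, so r6c5 = 1.
Cage h has product 15, which forces r1c6 = 1.
Cage m needs two cells with sum 7, leaving r5c4 = 1.
Column 5 now contains 1; hence r5c5 = 2.
Row 6 already has 1, which forces r6c4 = 6.
Cage g has sum 17; hence r1c1 = 4.
The 3 cells of cage d must have sum 9, which forces r4c1 = 2.
The 3 cells of cage d must have sum 9, which forces r4c2 = 1.
Row 4 now contains 1, so r4c3 = 3.
Column 4 already has 6; hence r4c4 = 5.
Cage f needs product 480; hence r4c6 = 6.
Row 5 now contains 2, which forces r5c1 = 6.
Column 3 already has 3, leaving r3c3 = 1.
Cage i has sum 13; hence r3c5 = 6.
The 4 cells of cage g must have sum 17, leaving r1c2 = 6.
Row 1 already has 6, which forces r1c3 = 2.
Row 1 already has 2, leaving r1c4 = 3.
3 is placed in row 1, so r1c5 = 5.
Cage a's pair has product 5, leaving r2c1 = 1.
Column 3 already has 2, leaving r2c3 = 6.
3 is placed in column 4, so r2c4 = 2.
5 is placed in column 5, which forces r2c5 = 3.
2 is placed in row 2, which forces r2c6 = 5.
Row 3 now contains 1, which forces r3c1 = 5.
6 is placed in row 3; hence r3c2 = 3.
5 is placed in column 6; hence r3c6 = 2.

4 6 2 3 5 1 / 1 4 6 2 3 5 / 5 3 1 4 6 2 / 2 1 3 5 4 6 / 6 5 4 1 2 3 / 3 2 5 6 1 4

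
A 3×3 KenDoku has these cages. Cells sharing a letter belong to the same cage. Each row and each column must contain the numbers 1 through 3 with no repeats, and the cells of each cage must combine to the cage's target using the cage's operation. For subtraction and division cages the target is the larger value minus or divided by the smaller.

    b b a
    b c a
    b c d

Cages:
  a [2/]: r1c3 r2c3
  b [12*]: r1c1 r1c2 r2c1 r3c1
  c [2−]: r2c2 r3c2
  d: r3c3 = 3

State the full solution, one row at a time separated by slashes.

The 4 cells of cage b must have product 12; hence r1c2 = 2.
Row 1 now contains 2; hence r1c3 = 1.
1 is placed in column 3, so r2c3 = 2.
D is a freebie, leaving r3c3 = 3.
Row 1 already has 1, so r1c1 = 3.
Cage b needs product 12, leaving r2c1 = 1.
The two cells of cage c must have difference 2, so r2c2 = 3.
Cage b needs product 12, which forces r3c1 = 2.
Row 3 already has 3, which forces r3c2 = 1.

3 2 1 / 1 3 2 / 2 1 3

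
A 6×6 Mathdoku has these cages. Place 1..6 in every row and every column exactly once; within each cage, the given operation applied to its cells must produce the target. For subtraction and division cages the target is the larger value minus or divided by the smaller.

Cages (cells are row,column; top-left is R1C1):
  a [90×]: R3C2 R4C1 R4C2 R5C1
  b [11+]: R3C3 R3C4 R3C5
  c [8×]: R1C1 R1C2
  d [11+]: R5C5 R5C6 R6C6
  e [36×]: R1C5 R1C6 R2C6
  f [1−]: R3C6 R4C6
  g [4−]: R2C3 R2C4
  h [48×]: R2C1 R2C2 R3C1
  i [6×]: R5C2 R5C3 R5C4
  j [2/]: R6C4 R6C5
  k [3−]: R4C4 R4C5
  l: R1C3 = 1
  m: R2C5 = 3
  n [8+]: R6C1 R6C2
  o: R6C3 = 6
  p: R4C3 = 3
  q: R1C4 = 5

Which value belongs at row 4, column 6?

4

Cage l is given, leaving R1C3 = 1.
Cage q is a single given cell, so R1C4 = 5.
Cage m is a single given cell, leaving R2C5 = 3.
Cage p is given, which forces R4C3 = 3.
Column 3 now contains 3, leaving R5C3 = 2.
Cage o is a single given cell, which forces R6C3 = 6.
Cage e needs product 36, which forces R1C6 = 3.
Column 3 already has 6; hence R2C3 = 5.
Cage g needs two cells with difference 4, so R2C4 = 1.
Column 3 now contains 5, leaving R3C3 = 4.
1 is placed in column 4, leaving R5C4 = 3.
The 4 cells of cage a must have product 90, leaving R3C2 = 3.
3 is placed in row 5, leaving R5C2 = 1.
Column 2 now contains 3, so R6C2 = 5.
Cage a has product 90; hence R4C1 = 1.
5 is placed in column 2, which forces R4C2 = 6.
1 is placed in row 4, leaving R4C5 = 5.
Cage a needs product 90, which forces R5C1 = 5.
Row 6 now contains 5, leaving R6C1 = 3.
Cage b has sum 11, leaving R3C4 = 6.
Column 5 now contains 5, leaving R3C5 = 1.
1 is placed in row 3, so R3C6 = 5.
Cage k's pair has difference 3, leaving R4C4 = 2.
Row 4 now contains 2, so R4C6 = 4.
Column 6 now contains 4, which forces R5C6 = 6.
Column 4 now contains 2, leaving R6C4 = 4.
Row 6 already has 4, which forces R6C5 = 2.
Cage d has sum 11, leaving R6C6 = 1.
Column 5 already has 2, which forces R1C5 = 6.
The 3 cells of cage h must have product 48; hence R2C1 = 6.
The 3 cells of cage h must have product 48, so R2C2 = 4.
Column 6 now contains 6, which forces R2C6 = 2.
Row 3 already has 6; hence R3C1 = 2.
Row 5 already has 6, so R5C5 = 4.
Column 1 already has 2, which forces R1C1 = 4.
Column 2 now contains 4, leaving R1C2 = 2.
The full grid is 4 2 1 5 6 3 / 6 4 5 1 3 2 / 2 3 4 6 1 5 / 1 6 3 2 5 4 / 5 1 2 3 4 6 / 3 5 6 4 2 1.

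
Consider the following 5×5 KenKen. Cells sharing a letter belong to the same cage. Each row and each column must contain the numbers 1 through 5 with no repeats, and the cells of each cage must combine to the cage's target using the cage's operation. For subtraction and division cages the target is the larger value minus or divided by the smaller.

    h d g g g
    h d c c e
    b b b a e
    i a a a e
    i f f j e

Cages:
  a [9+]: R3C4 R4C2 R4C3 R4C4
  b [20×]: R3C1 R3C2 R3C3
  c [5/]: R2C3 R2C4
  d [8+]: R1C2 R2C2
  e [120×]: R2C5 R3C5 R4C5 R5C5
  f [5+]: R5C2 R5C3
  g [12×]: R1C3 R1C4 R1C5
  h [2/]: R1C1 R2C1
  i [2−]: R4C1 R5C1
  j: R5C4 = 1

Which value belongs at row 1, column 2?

5

Cage j is a single given cell, leaving R5C4 = 1.
Cage c's pair has quotient 5, so R2C3 = 1.
1 is placed in column 4, so R2C4 = 5.
The two cells of cage d must have sum 8, which forces R1C2 = 5.
The 3 cells of cage g must have product 12, so R1C5 = 1.
Row 2 now contains 5, so R2C2 = 3.
Cage a needs sum 9, which forces R4C2 = 1.
3 is placed in column 2, leaving R5C2 = 2.
2 is placed in row 5, which forces R5C3 = 3.
Column 3 already has 3; hence R1C3 = 4.
The 3 cells of cage g must have product 12, leaving R1C4 = 3.
The 3 cells of cage b must have product 20; hence R3C1 = 1.
Column 2 now contains 1, so R3C2 = 4.
The 3 cells of cage b must have product 20, which forces R3C3 = 5.
Cage a has sum 9; hence R3C4 = 2.
2 is placed in row 3, so R3C5 = 3.
Column 3 already has 3; hence R4C3 = 2.
Cage a has sum 9, so R4C4 = 4.
Row 4 already has 4, leaving R4C5 = 5.
Column 5 already has 5, which forces R5C5 = 4.
Row 1 now contains 4, which forces R1C1 = 2.
The two cells of cage h must have quotient 2, so R2C1 = 4.
4 is placed in column 5, so R2C5 = 2.
2 is placed in row 4; hence R4C1 = 3.
Row 5 already has 4, leaving R5C1 = 5.
Filled in: 2 5 4 3 1 / 4 3 1 5 2 / 1 4 5 2 3 / 3 1 2 4 5 / 5 2 3 1 4.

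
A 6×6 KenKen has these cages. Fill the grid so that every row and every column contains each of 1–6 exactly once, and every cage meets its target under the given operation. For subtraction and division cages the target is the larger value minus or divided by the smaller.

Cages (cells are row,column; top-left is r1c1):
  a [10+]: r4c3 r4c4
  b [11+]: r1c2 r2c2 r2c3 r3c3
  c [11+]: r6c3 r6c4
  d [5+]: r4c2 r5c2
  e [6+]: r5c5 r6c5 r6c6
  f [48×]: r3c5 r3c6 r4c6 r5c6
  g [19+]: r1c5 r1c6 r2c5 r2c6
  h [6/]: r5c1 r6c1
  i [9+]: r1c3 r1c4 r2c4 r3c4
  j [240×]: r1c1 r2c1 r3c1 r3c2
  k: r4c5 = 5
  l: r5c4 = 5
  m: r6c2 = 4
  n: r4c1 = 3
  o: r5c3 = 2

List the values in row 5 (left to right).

Cage n is a single given cell, which forces r4c1 = 3.
K is a freebie, leaving r4c5 = 5.
Cage o is a single given cell, leaving r5c3 = 2.
Cage l is a single given cell, which forces r5c4 = 5.
Cage m is a single given cell, leaving r6c2 = 4.
Column 4 now contains 5, so r6c4 = 6.
The two cells of cage d must have sum 5; hence r4c2 = 2.
Cage a's pair has sum 10; hence r4c3 = 6.
Column 4 now contains 6, leaving r4c4 = 4.
4 is placed in row 4, so r4c6 = 1.
Cage h needs two cells with quotient 6; hence r5c1 = 6.
The two cells of cage d must have sum 5, so r5c2 = 3.
Row 5 now contains 3, leaving r5c5 = 1.
Row 5 now contains 3, so r5c6 = 4.
6 is placed in row 6, leaving r6c1 = 1.
6 is placed in row 6, leaving r6c3 = 5.
The 4 cells of cage i must have sum 9; hence r1c3 = 3.
Cage j has product 240, which forces r3c2 = 6.
Cage f has product 48, leaving r3c5 = 4.
The 4 cells of cage f must have product 48; hence r3c6 = 3.
3 is placed in column 6, so r6c6 = 2.
Cage b needs sum 11, leaving r2c3 = 4.
The 4 cells of cage i must have sum 9, leaving r2c4 = 3.
Row 3 now contains 4; hence r3c3 = 1.
Row 3 now contains 1, leaving r3c4 = 2.
Row 6 already has 2, which forces r6c5 = 3.
The 4 cells of cage j must have product 240, leaving r1c1 = 4.
Column 4 now contains 2, leaving r1c4 = 1.
The 4 cells of cage j must have product 240, so r2c1 = 2.
Row 2 already has 2, leaving r2c5 = 6.
6 is placed in row 2; hence r2c6 = 5.
2 is placed in row 3, so r3c1 = 5.
Row 1 already has 1, which forces r1c2 = 5.
Column 5 already has 6, so r1c5 = 2.
Column 6 now contains 5, so r1c6 = 6.
5 is placed in row 2, which forces r2c2 = 1.
The full grid is 4 5 3 1 2 6 / 2 1 4 3 6 5 / 5 6 1 2 4 3 / 3 2 6 4 5 1 / 6 3 2 5 1 4 / 1 4 5 6 3 2.

6 3 2 5 1 4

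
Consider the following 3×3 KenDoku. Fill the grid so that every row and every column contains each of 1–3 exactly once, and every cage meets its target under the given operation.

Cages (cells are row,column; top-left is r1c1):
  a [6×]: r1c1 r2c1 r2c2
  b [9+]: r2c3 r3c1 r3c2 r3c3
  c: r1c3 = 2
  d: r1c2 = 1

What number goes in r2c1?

Cage d is a single given cell, which forces r1c2 = 1.
C is a freebie, leaving r1c3 = 2.
Cage b needs sum 9, so r2c3 = 3.
Column 3 now contains 2; hence r3c3 = 1.
2 is placed in row 1, which forces r1c1 = 3.
Cage a has product 6, so r2c1 = 1.
Row 2 already has 3, which forces r2c2 = 2.
3 is placed in column 1; hence r3c1 = 2.
Column 2 now contains 2, leaving r3c2 = 3.
Completed grid: 3 1 2 / 1 2 3 / 2 3 1.

1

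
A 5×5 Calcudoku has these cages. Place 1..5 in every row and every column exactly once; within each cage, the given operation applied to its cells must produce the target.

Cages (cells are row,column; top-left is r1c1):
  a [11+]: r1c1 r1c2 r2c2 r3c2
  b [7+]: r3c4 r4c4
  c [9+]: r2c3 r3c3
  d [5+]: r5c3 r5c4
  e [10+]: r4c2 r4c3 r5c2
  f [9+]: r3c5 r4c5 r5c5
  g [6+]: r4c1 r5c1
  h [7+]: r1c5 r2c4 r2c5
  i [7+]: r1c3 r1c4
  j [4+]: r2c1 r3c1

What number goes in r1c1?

5

The only place for 5 in column 1 is r1c1.
Cage i's pair has sum 7; hence r1c3 = 3.
5 is placed in row 1, which forces r1c4 = 4.
The two cells of cage d must have sum 5, leaving r5c3 = 2.
Cage d's pair has sum 5, leaving r5c4 = 3.
The two cells of cage g must have sum 6; hence r4c1 = 2.
Column 3 now contains 2, so r4c3 = 1.
2 is placed in row 4, leaving r4c4 = 5.
Row 4 already has 5, so r4c5 = 3.
Row 5 now contains 2, so r5c1 = 4.
4 is placed in row 5, which forces r5c2 = 5.
5 is placed in row 5, so r5c5 = 1.
1 is placed in column 5, which forces r1c5 = 2.
Cage h needs sum 7, which forces r2c4 = 1.
The 3 cells of cage h must have sum 7, so r2c5 = 4.
Column 4 already has 5, leaving r3c4 = 2.
The 3 cells of cage f must have sum 9, which forces r3c5 = 5.
Row 4 already has 5; hence r4c2 = 4.
2 is placed in row 1, which forces r1c2 = 1.
Row 2 already has 1; hence r2c1 = 3.
Cage a has sum 11, which forces r2c2 = 2.
4 is placed in row 2, leaving r2c3 = 5.
Cage j needs two cells with sum 4, so r3c1 = 1.
The 4 cells of cage a must have sum 11, which forces r3c2 = 3.
Row 3 already has 5; hence r3c3 = 4.
The full grid is 5 1 3 4 2 / 3 2 5 1 4 / 1 3 4 2 5 / 2 4 1 5 3 / 4 5 2 3 1.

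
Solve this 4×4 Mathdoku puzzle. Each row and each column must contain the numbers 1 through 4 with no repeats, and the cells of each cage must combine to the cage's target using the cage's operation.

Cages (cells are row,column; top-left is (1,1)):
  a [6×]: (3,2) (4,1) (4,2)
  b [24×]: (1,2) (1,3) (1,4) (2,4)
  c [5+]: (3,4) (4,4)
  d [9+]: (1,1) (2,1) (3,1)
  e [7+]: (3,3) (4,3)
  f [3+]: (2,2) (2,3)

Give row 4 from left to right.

1 2 3 4

The only place for 1 in column 1 is (4,1).
In row 3, 1 can only go at (3,4), so (3,4) = 1.
Cage c needs two cells with sum 5, which forces (4,4) = 4.
Cage e needs two cells with sum 7, leaving (3,3) = 4.
Row 4 already has 4, so (4,3) = 3.
The 4 cells of cage b must have product 24; hence (1,2) = 4.
Column 3 now contains 4; hence (1,3) = 1.
Column 3 now contains 1; hence (2,3) = 2.
2 is placed in row 2, which forces (2,4) = 3.
The 3 cells of cage a must have product 6, which forces (3,2) = 3.
Row 4 already has 3, leaving (4,2) = 2.
Cage d has sum 9; hence (1,1) = 3.
3 is placed in column 4; hence (1,4) = 2.
Row 2 already has 3, which forces (2,1) = 4.
2 is placed in row 2; hence (2,2) = 1.
Row 3 now contains 3; hence (3,1) = 2.
Completed grid: 3 4 1 2 / 4 1 2 3 / 2 3 4 1 / 1 2 3 4.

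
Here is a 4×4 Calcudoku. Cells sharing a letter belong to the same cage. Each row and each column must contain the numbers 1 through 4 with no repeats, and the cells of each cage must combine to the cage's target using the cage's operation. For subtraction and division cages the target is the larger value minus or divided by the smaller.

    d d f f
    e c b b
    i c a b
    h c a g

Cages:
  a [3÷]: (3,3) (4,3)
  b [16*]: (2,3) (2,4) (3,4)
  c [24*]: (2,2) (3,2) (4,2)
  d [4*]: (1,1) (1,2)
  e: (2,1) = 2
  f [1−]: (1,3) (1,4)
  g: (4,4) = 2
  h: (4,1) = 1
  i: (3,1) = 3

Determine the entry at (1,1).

Cage e is given, leaving (2,1) = 2.
Row 2 already has 2, so (2,3) = 4.
Row 2 already has 4, so (2,4) = 1.
I is a freebie; hence (3,1) = 3.
Row 3 now contains 3; hence (3,3) = 1.
Cage h is a single given cell, so (4,1) = 1.
Column 3 now contains 1, leaving (4,3) = 3.
Cage g is a single given cell, leaving (4,4) = 2.
1 is placed in column 1; hence (1,1) = 4.
Cage d needs two cells with product 4, leaving (1,2) = 1.
Column 3 already has 3, so (1,3) = 2.
Cage f's pair has difference 1; hence (1,4) = 3.
Row 2 already has 4, leaving (2,2) = 3.
The 3 cells of cage c must have product 24, so (3,2) = 2.
Column 4 now contains 2; hence (3,4) = 4.
Row 4 already has 2, leaving (4,2) = 4.
The full grid is 4 1 2 3 / 2 3 4 1 / 3 2 1 4 / 1 4 3 2.

4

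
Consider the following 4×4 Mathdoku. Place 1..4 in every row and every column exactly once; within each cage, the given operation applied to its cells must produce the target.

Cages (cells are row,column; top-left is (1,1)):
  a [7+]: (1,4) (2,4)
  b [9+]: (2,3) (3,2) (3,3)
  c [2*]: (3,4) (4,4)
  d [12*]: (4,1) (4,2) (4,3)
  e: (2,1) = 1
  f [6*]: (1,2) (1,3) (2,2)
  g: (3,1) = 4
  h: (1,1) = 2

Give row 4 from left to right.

3 4 1 2

H is a freebie, so (1,1) = 2.
Cage e is a single given cell, which forces (2,1) = 1.
Cage g is a single given cell, leaving (3,1) = 4.
4 is placed in column 1, leaving (4,1) = 3.
Cage f needs product 6, which forces (2,2) = 2.
Cage b has sum 9; hence (2,3) = 4.
Row 2 already has 4, leaving (2,4) = 3.
Column 2 already has 2; hence (3,2) = 3.
3 is placed in row 3, so (3,3) = 2.
Row 3 already has 2, which forces (3,4) = 1.
Column 3 now contains 4, so (4,3) = 1.
Column 4 now contains 1, so (4,4) = 2.
3 is placed in column 2, which forces (1,2) = 1.
Column 3 now contains 1, which forces (1,3) = 3.
Column 4 already has 3, so (1,4) = 4.
Row 4 now contains 1, leaving (4,2) = 4.
The full grid is 2 1 3 4 / 1 2 4 3 / 4 3 2 1 / 3 4 1 2.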